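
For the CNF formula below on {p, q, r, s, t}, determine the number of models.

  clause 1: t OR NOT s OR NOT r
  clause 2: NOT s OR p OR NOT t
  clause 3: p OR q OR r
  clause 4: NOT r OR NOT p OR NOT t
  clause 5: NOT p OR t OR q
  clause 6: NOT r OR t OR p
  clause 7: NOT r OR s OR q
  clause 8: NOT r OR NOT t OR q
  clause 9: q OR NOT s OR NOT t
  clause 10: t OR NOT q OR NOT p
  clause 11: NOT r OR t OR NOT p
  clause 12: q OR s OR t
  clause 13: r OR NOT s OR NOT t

6

There are 2^5 = 32 truth assignments over (p, q, r, s, t).
Split on t. With t = true, the clauses containing t are satisfied and NOT t drops from the rest; 4 of the 2^4 = 16 assignments to the other variables satisfy what remains.
With t = false, by the same count on the reduced clause set, 2 assignments work.
(One model: p=F, q=T, r=F, s=F, t=F.)
Total: 4 + 2 = 6.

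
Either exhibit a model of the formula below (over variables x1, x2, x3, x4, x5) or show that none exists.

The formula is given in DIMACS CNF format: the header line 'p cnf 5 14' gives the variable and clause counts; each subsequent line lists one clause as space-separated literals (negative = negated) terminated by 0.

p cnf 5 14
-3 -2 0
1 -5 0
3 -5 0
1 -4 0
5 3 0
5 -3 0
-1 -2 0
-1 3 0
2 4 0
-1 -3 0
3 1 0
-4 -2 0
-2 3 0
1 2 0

Case x3 = False:
(¬x5) alone gives x5 = False.
Now (x5) is unsatisfied and unit — conflict.
So x3 must be the other value — set x3 = True.
(¬x2) alone gives x2 = False.
(x5) alone gives x5 = True.
(x1) alone gives x1 = True.
Now (¬x1) is unsatisfied and unit — conflict.
Both values of x3 lead to a conflict.

UNSATISFIABLE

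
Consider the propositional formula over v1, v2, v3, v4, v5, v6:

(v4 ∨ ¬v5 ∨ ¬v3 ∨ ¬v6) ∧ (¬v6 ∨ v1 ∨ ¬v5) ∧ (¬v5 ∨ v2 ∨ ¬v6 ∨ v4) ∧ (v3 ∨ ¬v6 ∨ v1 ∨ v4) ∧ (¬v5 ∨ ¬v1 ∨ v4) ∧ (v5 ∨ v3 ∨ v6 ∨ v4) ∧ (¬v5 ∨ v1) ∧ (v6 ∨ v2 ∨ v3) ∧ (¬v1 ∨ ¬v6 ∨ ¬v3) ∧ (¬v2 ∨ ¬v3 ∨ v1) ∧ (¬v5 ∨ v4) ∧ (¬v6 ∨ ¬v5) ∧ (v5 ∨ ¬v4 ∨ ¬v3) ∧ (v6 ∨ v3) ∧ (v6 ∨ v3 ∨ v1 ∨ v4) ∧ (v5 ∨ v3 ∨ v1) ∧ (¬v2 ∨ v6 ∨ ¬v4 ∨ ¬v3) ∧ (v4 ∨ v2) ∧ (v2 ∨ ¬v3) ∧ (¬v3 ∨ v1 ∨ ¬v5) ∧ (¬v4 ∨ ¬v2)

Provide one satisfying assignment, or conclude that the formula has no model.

v1 ↦ True, v2 ↦ True, v3 ↦ True, v4 ↦ False, v5 ↦ False, v6 ↦ False

Branch on v5: set v5 = False.
Branch on v4: set v4 = False.
The clause (v2) is unit, so v2 = True.
Branch on v3: set v3 = True.
The clause (v1) is unit, so v1 = True.
The clause (¬v6) is unit, so v6 = False.
All clauses are satisfied.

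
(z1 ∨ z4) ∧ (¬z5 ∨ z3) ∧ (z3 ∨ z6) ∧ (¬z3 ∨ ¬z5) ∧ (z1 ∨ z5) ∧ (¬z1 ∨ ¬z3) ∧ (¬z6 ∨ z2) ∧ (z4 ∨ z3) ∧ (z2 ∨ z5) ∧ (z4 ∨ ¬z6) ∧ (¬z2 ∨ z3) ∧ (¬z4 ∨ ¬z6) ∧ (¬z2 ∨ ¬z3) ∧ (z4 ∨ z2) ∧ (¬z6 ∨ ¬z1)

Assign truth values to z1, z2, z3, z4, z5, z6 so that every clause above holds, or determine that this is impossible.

Branch on z1: set z1 = True.
The clause (¬z3) is unit, so z3 = False.
The clause (¬z5) is unit, so z5 = False.
The clause (z6) is unit, so z6 = True.
But (¬z6) is also a unit clause — contradiction.
Undo z1 and try z1 = False.
The clause (z4) is unit, so z4 = True.
The clause (z5) is unit, so z5 = True.
The clause (z3) is unit, so z3 = True.
But (¬z3) is also a unit clause — contradiction.
Neither z1 = True nor z1 = False works.

UNSATISFIABLE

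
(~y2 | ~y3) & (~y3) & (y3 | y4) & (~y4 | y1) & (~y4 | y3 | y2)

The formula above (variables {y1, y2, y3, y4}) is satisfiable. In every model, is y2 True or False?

Suppose y2 = 0.
(~y3) alone gives y3 = 0.
(y4) alone gives y4 = 1.
That conflicts with the unit clause (~y4).
So every satisfying assignment has y2 = True.

True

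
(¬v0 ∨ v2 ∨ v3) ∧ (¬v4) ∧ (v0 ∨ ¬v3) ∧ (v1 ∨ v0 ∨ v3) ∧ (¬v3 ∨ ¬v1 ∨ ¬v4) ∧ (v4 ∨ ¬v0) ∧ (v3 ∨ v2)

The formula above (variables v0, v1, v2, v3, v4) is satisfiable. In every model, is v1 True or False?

True

Suppose v1 = False.
Unit clause (¬v4) forces v4 = False.
Unit clause (¬v0) forces v0 = False.
Unit clause (¬v3) forces v3 = False.
That conflicts with the unit clause (v3).
So every satisfying assignment has v1 = True.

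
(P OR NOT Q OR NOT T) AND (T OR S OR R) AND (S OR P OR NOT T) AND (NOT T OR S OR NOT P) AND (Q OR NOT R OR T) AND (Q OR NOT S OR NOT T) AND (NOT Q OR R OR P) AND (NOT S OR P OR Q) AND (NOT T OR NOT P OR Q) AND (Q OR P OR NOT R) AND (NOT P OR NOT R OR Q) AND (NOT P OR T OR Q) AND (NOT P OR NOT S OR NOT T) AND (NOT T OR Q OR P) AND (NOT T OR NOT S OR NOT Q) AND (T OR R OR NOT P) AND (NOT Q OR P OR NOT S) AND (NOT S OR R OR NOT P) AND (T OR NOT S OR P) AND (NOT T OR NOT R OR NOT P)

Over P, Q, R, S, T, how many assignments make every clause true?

There are 2^5 = 32 truth assignments over (P, Q, R, S, T).
Split on S. With S = true, the clauses containing S are satisfied and NOT S drops from the rest; 1 of the 2^4 = 16 assignments to the other variables satisfy what remains.
With S = false, by the same count on the reduced clause set, 2 assignments work.
Total: 1 + 2 = 3.

3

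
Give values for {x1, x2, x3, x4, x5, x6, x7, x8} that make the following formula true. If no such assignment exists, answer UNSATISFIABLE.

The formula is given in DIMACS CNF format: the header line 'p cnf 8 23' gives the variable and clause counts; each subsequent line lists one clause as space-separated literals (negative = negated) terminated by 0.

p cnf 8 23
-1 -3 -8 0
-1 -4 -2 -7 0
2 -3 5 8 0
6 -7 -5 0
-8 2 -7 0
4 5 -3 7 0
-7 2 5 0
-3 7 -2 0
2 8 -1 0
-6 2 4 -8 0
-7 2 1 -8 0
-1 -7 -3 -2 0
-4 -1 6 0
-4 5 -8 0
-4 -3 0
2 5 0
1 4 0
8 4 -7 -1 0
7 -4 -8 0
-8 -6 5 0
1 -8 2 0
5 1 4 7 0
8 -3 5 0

x1 ↦ False,  x2 ↦ True,  x3 ↦ False,  x4 ↦ True,  x5 ↦ True,  x6 ↦ True,  x7 ↦ False,  x8 ↦ False

Branch on x4: set x4 = True.
Unit clause (¬x3) forces x3 = False.
Branch on x1: set x1 = False.
Branch on x5: set x5 = True.
Branch on x6: set x6 = True.
Branch on x7: set x7 = False.
Unit clause (¬x8) forces x8 = False.
Every clause is now satisfied; x2 is unconstrained.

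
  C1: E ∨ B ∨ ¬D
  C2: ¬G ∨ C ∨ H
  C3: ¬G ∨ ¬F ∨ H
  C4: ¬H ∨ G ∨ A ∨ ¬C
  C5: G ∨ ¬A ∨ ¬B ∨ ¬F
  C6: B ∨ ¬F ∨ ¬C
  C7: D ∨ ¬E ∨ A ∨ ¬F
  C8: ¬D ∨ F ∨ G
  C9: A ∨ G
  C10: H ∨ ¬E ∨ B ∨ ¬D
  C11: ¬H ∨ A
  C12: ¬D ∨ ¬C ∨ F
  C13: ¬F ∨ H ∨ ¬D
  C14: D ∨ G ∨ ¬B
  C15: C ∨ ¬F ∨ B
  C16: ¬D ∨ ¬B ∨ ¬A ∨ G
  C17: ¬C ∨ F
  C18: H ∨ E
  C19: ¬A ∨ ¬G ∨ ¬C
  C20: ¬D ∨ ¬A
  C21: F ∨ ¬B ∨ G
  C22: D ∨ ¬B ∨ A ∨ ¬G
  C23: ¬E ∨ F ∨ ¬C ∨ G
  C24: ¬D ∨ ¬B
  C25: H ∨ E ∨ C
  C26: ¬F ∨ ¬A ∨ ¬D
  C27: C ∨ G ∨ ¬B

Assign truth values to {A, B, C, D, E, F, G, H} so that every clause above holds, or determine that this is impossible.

A=True; B=False; C=False; D=False; E=False; F=False; G=False; H=True

Suppose A = True.
Unit clause (¬D) forces D = False.
Suppose G = False.
Unit clause (¬B) forces B = False.
Suppose F = False.
Unit clause (¬C) forces C = False.
Suppose H = True.
All clauses hold; E can take either value.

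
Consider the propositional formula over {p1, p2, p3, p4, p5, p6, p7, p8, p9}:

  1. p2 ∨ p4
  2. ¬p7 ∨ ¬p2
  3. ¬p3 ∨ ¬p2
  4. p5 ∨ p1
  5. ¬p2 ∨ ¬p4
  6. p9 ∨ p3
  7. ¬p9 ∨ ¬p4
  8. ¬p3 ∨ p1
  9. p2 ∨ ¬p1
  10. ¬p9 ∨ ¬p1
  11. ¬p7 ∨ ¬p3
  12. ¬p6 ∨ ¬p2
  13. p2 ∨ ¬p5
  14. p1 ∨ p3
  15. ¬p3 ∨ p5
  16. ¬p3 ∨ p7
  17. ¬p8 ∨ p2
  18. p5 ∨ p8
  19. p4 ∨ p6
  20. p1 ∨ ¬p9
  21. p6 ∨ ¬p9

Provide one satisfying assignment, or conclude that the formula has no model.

Try p2 = True.
The clause (¬p7) is unit, so p7 = False.
The clause (¬p3) is unit, so p3 = False.
The clause (¬p4) is unit, so p4 = False.
The clause (p9) is unit, so p9 = True.
The clause (¬p1) is unit, so p1 = False.
But (p1) is also a unit clause — contradiction.
Backtrack on p2: now try p2 = False.
The clause (p4) is unit, so p4 = True.
The clause (¬p9) is unit, so p9 = False.
The clause (p3) is unit, so p3 = True.
The clause (p1) is unit, so p1 = True.
But (¬p1) is also a unit clause — contradiction.
Either choice for p2 ends in contradiction.

UNSATISFIABLE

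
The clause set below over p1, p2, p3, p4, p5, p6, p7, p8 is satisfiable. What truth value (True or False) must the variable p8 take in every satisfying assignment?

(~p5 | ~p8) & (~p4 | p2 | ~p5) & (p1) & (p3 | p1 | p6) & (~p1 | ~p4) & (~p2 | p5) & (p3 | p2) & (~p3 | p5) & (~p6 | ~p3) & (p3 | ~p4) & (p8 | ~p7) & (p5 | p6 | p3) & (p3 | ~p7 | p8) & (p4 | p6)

Suppose p8 = 1.
(~p5) alone gives p5 = 0.
(p1) alone gives p1 = 1.
(~p4) alone gives p4 = 0.
(~p2) alone gives p2 = 0.
(p3) alone gives p3 = 1.
Now (~p3) is unsatisfied and unit — conflict.
So every satisfying assignment has p8 = False.

False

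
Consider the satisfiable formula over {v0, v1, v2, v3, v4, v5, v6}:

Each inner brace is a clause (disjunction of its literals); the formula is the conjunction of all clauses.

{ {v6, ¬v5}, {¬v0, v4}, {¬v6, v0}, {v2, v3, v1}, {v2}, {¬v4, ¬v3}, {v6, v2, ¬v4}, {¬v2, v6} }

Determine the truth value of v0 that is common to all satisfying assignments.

True

Suppose v0 = False.
(¬v6) alone gives v6 = False.
(¬v5) alone gives v5 = False.
(v2) alone gives v2 = True.
Now (¬v2) is unsatisfied and unit — conflict.
So every satisfying assignment has v0 = True.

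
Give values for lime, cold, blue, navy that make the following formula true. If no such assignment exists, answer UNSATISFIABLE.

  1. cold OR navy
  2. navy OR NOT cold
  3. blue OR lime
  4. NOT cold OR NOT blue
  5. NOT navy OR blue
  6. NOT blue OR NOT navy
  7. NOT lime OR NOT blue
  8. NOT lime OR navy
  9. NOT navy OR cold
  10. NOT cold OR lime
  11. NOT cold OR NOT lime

Branch on cold: set cold = true.
From the singleton clause (navy), navy = true.
From the singleton clause (NOT blue), blue = false.
But (blue) is also a unit clause — contradiction.
Undo cold and try cold = false.
From the singleton clause (navy), navy = true.
But (NOT navy) is also a unit clause — contradiction.
Neither cold = true nor cold = false works.

UNSATISFIABLE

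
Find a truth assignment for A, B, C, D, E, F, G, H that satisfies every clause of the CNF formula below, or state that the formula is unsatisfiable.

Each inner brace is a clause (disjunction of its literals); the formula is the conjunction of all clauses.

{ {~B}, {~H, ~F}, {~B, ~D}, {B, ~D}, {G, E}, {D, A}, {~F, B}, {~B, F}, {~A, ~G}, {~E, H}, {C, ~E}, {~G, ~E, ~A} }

(~B) alone gives B = 0.
(~D) alone gives D = 0.
(A) alone gives A = 1.
(~F) alone gives F = 0.
(~G) alone gives G = 0.
(E) alone gives E = 1.
(H) alone gives H = 1.
(C) alone gives C = 1.
Every clause now holds.

A=1; B=0; C=1; D=0; E=1; F=0; G=0; H=1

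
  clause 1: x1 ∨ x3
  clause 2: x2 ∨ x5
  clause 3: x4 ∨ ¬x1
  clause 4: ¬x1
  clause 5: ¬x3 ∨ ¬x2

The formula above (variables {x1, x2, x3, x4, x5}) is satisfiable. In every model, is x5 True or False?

Suppose x5 = False.
From the singleton clause (x2), x2 = True.
From the singleton clause (¬x1), x1 = False.
From the singleton clause (x3), x3 = True.
That conflicts with the unit clause (¬x3).
So every satisfying assignment has x5 = True.

True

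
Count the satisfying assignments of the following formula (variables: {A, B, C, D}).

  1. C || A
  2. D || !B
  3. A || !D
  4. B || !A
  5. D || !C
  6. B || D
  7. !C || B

There are 2^4 = 16 truth assignments over (A, B, C, D).
Split on A. With A = true, the clauses containing A are satisfied and !A drops from the rest; 2 of the 2^3 = 8 assignments to the other variables satisfy what remains.
With A = false, by the same count on the reduced clause set, 0 assignments work.
(One model: A=T, B=T, C=F, D=T.)
Total: 2 + 0 = 2.

2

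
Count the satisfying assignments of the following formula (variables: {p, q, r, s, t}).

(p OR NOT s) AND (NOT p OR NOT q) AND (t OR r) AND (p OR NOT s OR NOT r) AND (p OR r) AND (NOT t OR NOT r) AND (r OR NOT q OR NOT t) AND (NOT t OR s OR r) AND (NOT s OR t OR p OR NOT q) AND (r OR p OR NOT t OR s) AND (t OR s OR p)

3

There are 2^5 = 32 truth assignments over (p, q, r, s, t).
Split on t. With t = true, the clauses containing t are satisfied and NOT t drops from the rest; 1 of the 2^4 = 16 assignments to the other variables satisfy what remains.
With t = false, by the same count on the reduced clause set, 2 assignments work.
(One model: p=T, q=F, r=F, s=T, t=T.)
Total: 1 + 2 = 3.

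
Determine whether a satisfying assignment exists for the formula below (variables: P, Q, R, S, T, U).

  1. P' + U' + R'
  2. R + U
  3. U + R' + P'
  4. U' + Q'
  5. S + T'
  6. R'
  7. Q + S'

Yes, satisfiable

Unit clause (R') forces R = 0.
Unit clause (U) forces U = 1.
Unit clause (Q') forces Q = 0.
Unit clause (S') forces S = 0.
Unit clause (T') forces T = 0.
All clauses hold; P can take either value.
A satisfying assignment: P=0,  Q=0,  R=0,  S=0,  T=0,  U=1.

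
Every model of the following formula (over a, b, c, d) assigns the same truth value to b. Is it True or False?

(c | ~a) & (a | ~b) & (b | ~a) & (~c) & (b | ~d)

Suppose b = 1.
From the singleton clause (a), a = 1.
From the singleton clause (c), c = 1.
Now (~c) is unsatisfied and unit — conflict.
So every satisfying assignment has b = False.

False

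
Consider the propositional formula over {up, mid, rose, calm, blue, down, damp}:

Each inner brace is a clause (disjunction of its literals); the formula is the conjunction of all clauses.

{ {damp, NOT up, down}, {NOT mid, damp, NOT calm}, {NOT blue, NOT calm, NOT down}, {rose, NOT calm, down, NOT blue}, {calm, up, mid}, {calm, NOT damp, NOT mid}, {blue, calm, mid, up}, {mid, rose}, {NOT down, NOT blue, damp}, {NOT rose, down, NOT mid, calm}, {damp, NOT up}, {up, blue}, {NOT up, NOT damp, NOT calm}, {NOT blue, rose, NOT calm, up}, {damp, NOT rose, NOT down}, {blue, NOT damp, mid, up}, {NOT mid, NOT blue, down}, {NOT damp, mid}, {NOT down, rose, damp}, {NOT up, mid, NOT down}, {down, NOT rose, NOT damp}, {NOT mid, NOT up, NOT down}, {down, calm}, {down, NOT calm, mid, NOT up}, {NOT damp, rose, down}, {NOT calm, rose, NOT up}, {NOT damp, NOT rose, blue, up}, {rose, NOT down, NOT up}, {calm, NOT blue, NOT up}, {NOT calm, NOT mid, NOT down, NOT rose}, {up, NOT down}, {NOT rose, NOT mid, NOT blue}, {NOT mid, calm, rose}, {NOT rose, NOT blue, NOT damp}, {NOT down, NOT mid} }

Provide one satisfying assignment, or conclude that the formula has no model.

Try mid = false.
From the singleton clause (rose), rose = true.
From the singleton clause (NOT damp), damp = false.
From the singleton clause (NOT up), up = false.
From the singleton clause (calm), calm = true.
From the singleton clause (blue), blue = true.
From the singleton clause (NOT down), down = false.
Every clause now holds.

up ↦ false, mid ↦ false, rose ↦ true, calm ↦ true, blue ↦ true, down ↦ false, damp ↦ false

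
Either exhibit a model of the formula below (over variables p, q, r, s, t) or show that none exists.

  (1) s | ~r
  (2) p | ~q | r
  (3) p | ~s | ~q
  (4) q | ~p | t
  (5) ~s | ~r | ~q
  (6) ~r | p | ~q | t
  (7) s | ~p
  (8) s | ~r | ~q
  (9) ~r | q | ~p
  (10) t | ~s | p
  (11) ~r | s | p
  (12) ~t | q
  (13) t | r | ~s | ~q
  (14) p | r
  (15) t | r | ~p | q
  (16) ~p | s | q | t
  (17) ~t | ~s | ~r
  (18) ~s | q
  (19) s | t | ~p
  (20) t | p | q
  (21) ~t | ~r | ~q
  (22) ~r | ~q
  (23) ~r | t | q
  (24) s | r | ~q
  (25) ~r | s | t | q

Try s = 1.
From the singleton clause (q), q = 1.
From the singleton clause (p), p = 1.
From the singleton clause (~r), r = 0.
From the singleton clause (t), t = 1.
This assignment satisfies each clause.

p ↦ 1; q ↦ 1; r ↦ 0; s ↦ 1; t ↦ 1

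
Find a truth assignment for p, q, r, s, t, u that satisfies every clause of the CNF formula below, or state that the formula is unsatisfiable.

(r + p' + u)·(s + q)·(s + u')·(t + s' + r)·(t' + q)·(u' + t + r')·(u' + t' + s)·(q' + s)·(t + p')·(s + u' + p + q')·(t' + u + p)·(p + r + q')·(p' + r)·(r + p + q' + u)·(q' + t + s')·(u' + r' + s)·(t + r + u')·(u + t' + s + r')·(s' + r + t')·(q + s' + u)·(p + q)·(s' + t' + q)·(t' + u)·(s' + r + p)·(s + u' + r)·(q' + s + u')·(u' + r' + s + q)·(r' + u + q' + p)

p=0; q=1; r=1; s=1; t=1; u=1

Branch on s: set s = 1.
Branch on t: set t = 1.
The clause (q) is unit, so q = 1.
The clause (r) is unit, so r = 1.
The clause (u) is unit, so u = 1.
All clauses hold; p can take either value.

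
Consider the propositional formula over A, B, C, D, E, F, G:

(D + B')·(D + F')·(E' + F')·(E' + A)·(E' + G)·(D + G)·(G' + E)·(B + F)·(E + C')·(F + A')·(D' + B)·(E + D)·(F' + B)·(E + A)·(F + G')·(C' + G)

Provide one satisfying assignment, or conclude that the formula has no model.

A ↦ 1, B ↦ 1, C ↦ 0, D ↦ 1, E ↦ 0, F ↦ 1, G ↦ 0

Case D = 1:
(B) alone gives B = 1.
Case E = 0:
(G') alone gives G = 0.
(C') alone gives C = 0.
(A) alone gives A = 1.
(F) alone gives F = 1.
Every clause now holds.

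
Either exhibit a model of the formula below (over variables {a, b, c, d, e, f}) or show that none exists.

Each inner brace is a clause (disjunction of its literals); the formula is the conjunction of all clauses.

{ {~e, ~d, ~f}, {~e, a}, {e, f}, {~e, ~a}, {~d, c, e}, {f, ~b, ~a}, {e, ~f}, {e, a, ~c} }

Suppose e = 0.
Unit clause (f) forces f = 1.
Now (~f) is unsatisfied and unit — conflict.
Backtrack on e: now try e = 1.
Unit clause (a) forces a = 1.
Now (~a) is unsatisfied and unit — conflict.
Both values of e lead to a conflict.

UNSATISFIABLE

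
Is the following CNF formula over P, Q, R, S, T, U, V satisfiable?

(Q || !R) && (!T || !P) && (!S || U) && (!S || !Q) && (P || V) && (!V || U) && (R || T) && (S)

Yes

Unit clause (S) forces S = true.
Unit clause (U) forces U = true.
Unit clause (!Q) forces Q = false.
Unit clause (!R) forces R = false.
Unit clause (T) forces T = true.
Unit clause (!P) forces P = false.
Unit clause (V) forces V = true.
All clauses are satisfied.
A satisfying assignment: P ↦ false; Q ↦ false; R ↦ false; S ↦ true; T ↦ true; U ↦ true; V ↦ true.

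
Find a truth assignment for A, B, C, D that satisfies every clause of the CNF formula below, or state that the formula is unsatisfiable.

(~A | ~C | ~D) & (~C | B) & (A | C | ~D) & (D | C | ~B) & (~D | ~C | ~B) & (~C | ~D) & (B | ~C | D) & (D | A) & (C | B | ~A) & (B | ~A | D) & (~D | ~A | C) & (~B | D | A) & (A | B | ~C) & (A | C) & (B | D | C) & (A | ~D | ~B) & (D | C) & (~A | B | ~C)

Suppose C = 1.
(B) alone gives B = 1.
(~D) alone gives D = 0.
(A) alone gives A = 1.
Every clause now holds.

A=1; B=1; C=1; D=0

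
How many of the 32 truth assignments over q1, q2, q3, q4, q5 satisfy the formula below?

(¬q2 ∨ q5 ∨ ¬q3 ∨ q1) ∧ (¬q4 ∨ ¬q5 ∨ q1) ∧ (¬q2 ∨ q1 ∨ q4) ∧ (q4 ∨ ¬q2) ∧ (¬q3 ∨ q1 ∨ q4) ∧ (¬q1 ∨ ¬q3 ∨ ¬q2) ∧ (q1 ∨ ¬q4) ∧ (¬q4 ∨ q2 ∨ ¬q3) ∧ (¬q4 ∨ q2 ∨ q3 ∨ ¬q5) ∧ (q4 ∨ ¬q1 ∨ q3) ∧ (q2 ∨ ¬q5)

There are 2^5 = 32 truth assignments over (q1, q2, q3, q4, q5).
Split on q2. With q2 = True, the clauses containing q2 are satisfied and ¬q2 drops from the rest; 2 of the 2^4 = 16 assignments to the other variables satisfy what remains.
With q2 = False, by the same count on the reduced clause set, 3 assignments work.
(One model: q1=F, q2=F, q3=F, q4=F, q5=F.)
Total: 2 + 3 = 5.

5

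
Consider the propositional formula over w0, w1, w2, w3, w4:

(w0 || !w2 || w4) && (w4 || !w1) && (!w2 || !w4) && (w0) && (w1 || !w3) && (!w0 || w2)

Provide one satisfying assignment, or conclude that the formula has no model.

(w0) alone gives w0 = true.
(w2) alone gives w2 = true.
(!w4) alone gives w4 = false.
(!w1) alone gives w1 = false.
(!w3) alone gives w3 = false.
All clauses are satisfied.

w0=true, w1=false, w2=true, w3=false, w4=false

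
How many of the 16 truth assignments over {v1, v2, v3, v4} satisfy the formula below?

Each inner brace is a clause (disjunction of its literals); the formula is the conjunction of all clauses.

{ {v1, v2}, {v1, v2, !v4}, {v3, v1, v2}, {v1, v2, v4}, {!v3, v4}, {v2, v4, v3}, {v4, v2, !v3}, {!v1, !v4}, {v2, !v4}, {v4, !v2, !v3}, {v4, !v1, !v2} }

3

There are 2^4 = 16 truth assignments over (v1, v2, v3, v4).
Split on v1. With v1 = true, the clauses containing v1 are satisfied and !v1 drops from the rest; 0 of the 2^3 = 8 assignments to the other variables satisfy what remains.
With v1 = false, by the same count on the reduced clause set, 3 assignments work.
(One model: v1=F, v2=T, v3=F, v4=F.)
Total: 0 + 3 = 3.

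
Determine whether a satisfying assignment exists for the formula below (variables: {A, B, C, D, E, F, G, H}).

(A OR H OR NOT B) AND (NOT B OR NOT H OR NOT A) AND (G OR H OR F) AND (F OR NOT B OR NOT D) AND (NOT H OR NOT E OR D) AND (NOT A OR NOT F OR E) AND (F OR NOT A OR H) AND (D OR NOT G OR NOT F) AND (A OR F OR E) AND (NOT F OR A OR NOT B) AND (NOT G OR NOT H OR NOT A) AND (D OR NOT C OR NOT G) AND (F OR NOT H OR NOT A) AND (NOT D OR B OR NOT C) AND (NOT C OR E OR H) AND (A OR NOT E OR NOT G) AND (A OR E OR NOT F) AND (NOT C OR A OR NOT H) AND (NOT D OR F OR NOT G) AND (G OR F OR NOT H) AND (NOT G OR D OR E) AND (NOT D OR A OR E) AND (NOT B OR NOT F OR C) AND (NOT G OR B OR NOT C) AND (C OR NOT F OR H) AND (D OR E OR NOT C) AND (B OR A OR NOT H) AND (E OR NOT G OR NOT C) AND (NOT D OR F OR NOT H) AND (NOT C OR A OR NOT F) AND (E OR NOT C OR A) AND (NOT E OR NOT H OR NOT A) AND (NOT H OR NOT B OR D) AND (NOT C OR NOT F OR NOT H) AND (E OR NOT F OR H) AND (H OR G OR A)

Suppose A = true.
Suppose B = false.
Suppose F = true.
Unit clause (E) forces E = true.
Unit clause (NOT H) forces H = false.
Unit clause (C) forces C = true.
Unit clause (NOT D) forces D = false.
Unit clause (NOT G) forces G = false.
Every clause now holds.
A satisfying assignment: A: true, B: false, C: true, D: false, E: true, F: true, G: false, H: false.

Satisfiable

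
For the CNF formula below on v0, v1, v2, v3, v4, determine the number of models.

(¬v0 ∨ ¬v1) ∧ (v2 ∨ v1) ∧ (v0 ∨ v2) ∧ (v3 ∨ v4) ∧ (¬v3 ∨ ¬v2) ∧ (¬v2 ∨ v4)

3

There are 2^5 = 32 truth assignments over (v0, v1, v2, v3, v4).
Split on v1. With v1 = True, the clauses containing v1 are satisfied and ¬v1 drops from the rest; 1 of the 2^4 = 16 assignments to the other variables satisfy what remains.
With v1 = False, by the same count on the reduced clause set, 2 assignments work.
(One model: v0=F, v1=F, v2=T, v3=F, v4=T.)
Total: 1 + 2 = 3.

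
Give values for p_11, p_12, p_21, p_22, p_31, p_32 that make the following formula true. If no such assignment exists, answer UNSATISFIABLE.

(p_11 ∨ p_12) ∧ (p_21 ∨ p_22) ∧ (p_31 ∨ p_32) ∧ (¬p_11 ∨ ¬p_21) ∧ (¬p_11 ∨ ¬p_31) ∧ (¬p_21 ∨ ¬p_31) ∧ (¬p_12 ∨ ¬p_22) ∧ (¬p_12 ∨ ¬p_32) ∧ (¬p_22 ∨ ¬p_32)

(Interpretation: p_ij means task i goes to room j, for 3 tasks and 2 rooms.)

Case p_11 = True:
From the singleton clause (¬p_21), p_21 = False.
From the singleton clause (p_22), p_22 = True.
From the singleton clause (¬p_31), p_31 = False.
From the singleton clause (p_32), p_32 = True.
That conflicts with the unit clause (¬p_32).
So p_11 must be the other value — set p_11 = False.
From the singleton clause (p_12), p_12 = True.
From the singleton clause (¬p_22), p_22 = False.
From the singleton clause (p_21), p_21 = True.
From the singleton clause (¬p_31), p_31 = False.
From the singleton clause (p_32), p_32 = True.
That conflicts with the unit clause (¬p_32).
Either choice for p_11 ends in contradiction.

UNSATISFIABLE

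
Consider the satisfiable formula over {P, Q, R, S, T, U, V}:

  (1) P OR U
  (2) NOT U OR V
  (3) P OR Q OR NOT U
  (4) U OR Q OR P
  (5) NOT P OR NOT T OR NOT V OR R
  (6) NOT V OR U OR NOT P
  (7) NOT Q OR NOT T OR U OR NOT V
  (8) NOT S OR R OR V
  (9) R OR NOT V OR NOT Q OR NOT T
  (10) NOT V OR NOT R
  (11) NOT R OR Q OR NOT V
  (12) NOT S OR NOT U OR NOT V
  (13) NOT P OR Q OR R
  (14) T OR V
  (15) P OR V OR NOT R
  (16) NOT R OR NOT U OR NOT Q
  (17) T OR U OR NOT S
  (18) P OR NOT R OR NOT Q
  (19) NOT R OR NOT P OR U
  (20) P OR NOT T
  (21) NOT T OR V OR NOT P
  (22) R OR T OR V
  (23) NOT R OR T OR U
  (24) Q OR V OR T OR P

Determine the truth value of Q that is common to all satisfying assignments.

Suppose Q = false.
Branch on P: set P = true.
(R) alone gives R = true.
(NOT V) alone gives V = false.
(NOT U) alone gives U = false.
That conflicts with the unit clause (U).
That branch fails; take P = false instead.
(U) alone gives U = true.
That conflicts with the unit clause (NOT U).
Either choice for P ends in contradiction.
So every satisfying assignment has Q = True.

True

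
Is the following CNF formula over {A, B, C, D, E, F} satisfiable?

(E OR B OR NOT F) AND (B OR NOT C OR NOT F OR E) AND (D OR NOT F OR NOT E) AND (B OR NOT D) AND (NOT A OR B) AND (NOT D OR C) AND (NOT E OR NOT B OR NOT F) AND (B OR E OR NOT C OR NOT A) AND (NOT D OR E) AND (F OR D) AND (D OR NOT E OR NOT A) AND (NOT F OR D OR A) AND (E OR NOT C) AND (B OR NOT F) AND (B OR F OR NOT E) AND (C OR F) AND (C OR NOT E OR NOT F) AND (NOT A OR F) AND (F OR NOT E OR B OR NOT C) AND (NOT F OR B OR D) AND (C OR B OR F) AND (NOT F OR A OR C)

Yes, satisfiable

Branch on B: set B = true.
Branch on D: set D = true.
(C) alone gives C = true.
(E) alone gives E = true.
(NOT F) alone gives F = false.
(NOT A) alone gives A = false.
This assignment satisfies each clause.
A satisfying assignment: A: false; B: true; C: true; D: true; E: true; F: false.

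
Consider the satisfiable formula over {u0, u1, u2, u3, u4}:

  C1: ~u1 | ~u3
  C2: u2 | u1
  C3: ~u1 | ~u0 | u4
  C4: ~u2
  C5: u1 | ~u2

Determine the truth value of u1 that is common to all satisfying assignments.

Suppose u1 = 0.
From the singleton clause (u2), u2 = 1.
That conflicts with the unit clause (~u2).
So every satisfying assignment has u1 = True.

True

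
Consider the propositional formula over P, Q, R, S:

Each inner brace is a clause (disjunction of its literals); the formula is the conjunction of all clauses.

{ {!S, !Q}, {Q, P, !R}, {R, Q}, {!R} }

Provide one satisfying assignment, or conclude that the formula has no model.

P=false, Q=true, R=false, S=false

From the singleton clause (!R), R = false.
From the singleton clause (Q), Q = true.
From the singleton clause (!S), S = false.
All clauses hold; P can take either value.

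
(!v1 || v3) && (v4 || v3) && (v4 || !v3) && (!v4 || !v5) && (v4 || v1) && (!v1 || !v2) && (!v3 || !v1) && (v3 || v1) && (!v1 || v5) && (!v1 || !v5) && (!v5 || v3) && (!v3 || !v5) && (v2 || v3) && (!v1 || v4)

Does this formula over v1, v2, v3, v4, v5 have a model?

Case v1 = false:
The clause (v4) is unit, so v4 = true.
The clause (!v5) is unit, so v5 = false.
The clause (v3) is unit, so v3 = true.
All clauses hold; v2 can take either value.
A satisfying assignment: v1: false; v2: false; v3: true; v4: true; v5: false.

Yes, satisfiable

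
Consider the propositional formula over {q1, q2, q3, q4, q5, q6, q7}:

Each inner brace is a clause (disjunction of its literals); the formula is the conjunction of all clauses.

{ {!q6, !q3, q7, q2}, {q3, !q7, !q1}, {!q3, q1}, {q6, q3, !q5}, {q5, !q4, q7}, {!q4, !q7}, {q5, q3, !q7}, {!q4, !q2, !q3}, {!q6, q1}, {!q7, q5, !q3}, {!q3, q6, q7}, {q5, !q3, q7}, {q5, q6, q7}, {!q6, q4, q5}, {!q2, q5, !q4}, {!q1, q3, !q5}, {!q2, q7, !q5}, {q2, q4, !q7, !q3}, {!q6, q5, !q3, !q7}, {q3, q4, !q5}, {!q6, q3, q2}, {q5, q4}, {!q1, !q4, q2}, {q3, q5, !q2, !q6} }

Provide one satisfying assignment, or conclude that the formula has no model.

q1: true; q2: true; q3: true; q4: false; q5: true; q6: false; q7: true

Branch on q3: set q3 = true.
From the singleton clause (q1), q1 = true.
Branch on q4: set q4 = false.
From the singleton clause (q5), q5 = true.
Branch on q6: set q6 = false.
From the singleton clause (q7), q7 = true.
From the singleton clause (q2), q2 = true.
Every clause now holds.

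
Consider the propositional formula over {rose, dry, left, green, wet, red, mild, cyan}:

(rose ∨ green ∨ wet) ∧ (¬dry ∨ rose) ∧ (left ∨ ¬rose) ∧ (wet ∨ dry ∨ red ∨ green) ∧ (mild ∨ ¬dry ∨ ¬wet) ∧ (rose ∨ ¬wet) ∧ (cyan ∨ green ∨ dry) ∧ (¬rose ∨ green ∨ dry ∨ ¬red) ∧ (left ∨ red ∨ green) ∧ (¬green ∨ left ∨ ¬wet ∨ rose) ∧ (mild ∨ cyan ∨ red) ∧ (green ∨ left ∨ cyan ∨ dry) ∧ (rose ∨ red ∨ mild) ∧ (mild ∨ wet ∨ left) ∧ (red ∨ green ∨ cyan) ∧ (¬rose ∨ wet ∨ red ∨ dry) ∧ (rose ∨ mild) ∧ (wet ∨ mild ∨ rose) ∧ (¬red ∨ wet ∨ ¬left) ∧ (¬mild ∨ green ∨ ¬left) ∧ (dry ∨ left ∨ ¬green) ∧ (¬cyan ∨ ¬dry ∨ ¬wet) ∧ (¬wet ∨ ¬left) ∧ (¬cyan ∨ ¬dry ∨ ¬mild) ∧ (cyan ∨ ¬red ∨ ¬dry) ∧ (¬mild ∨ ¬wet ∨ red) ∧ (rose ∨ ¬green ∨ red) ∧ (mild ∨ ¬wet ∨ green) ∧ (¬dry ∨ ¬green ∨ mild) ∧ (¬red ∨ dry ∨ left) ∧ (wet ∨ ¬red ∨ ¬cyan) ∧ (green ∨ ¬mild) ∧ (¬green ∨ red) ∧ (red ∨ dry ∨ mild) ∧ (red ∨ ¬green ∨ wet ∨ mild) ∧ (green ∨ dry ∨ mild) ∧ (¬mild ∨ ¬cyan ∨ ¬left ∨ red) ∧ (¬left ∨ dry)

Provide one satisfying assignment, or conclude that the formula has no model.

rose=True,  dry=True,  left=True,  green=False,  wet=False,  red=False,  mild=False,  cyan=True

Case dry = True:
The clause (rose) is unit, so rose = True.
The clause (left) is unit, so left = True.
The clause (¬wet) is unit, so wet = False.
The clause (¬red) is unit, so red = False.
The clause (¬green) is unit, so green = False.
The clause (cyan) is unit, so cyan = True.
The clause (¬mild) is unit, so mild = False.
This assignment satisfies each clause.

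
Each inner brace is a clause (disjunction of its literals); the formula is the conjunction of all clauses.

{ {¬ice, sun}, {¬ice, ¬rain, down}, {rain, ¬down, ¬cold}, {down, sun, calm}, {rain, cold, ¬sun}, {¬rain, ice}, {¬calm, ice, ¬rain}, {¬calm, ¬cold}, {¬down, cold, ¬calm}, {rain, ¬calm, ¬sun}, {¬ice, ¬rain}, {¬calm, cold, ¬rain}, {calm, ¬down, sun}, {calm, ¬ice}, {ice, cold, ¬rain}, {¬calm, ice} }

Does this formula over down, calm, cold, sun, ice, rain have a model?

Try ice = False.
The clause (¬rain) is unit, so rain = False.
The clause (¬calm) is unit, so calm = False.
Try down = False.
The clause (sun) is unit, so sun = True.
The clause (cold) is unit, so cold = True.
This assignment satisfies each clause.
A satisfying assignment: down: False, calm: False, cold: True, sun: True, ice: False, rain: False.

Satisfiable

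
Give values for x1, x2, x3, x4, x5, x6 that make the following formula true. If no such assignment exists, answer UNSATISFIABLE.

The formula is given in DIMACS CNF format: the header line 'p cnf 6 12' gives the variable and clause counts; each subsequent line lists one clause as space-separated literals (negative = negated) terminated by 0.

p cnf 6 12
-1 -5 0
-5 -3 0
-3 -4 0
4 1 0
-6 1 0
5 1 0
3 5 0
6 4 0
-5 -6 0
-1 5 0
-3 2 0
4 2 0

Case x1 = False:
(x4) alone gives x4 = True.
(¬x3) alone gives x3 = False.
(¬x6) alone gives x6 = False.
(x5) alone gives x5 = True.
All clauses hold; x2 can take either value.

x1: False, x2: False, x3: False, x4: True, x5: True, x6: False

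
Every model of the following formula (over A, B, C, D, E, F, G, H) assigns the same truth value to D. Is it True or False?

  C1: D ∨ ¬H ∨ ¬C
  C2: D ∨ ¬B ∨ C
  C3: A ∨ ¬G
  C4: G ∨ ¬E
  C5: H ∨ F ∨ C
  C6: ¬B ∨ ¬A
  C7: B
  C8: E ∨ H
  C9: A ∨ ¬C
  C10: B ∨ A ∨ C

Suppose D = False.
Unit clause (B) forces B = True.
Unit clause (C) forces C = True.
Unit clause (¬H) forces H = False.
Unit clause (¬A) forces A = False.
That conflicts with the unit clause (A).
So every satisfying assignment has D = True.

True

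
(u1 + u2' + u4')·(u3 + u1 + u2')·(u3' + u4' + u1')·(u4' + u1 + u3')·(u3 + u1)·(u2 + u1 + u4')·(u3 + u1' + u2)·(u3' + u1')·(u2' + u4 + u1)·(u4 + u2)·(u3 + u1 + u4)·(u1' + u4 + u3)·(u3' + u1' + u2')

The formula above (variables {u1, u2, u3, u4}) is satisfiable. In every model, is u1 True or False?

Suppose u1 = 0.
(u3) alone gives u3 = 1.
(u4') alone gives u4 = 0.
(u2') alone gives u2 = 0.
But (u2) is also a unit clause — contradiction.
So every satisfying assignment has u1 = True.

True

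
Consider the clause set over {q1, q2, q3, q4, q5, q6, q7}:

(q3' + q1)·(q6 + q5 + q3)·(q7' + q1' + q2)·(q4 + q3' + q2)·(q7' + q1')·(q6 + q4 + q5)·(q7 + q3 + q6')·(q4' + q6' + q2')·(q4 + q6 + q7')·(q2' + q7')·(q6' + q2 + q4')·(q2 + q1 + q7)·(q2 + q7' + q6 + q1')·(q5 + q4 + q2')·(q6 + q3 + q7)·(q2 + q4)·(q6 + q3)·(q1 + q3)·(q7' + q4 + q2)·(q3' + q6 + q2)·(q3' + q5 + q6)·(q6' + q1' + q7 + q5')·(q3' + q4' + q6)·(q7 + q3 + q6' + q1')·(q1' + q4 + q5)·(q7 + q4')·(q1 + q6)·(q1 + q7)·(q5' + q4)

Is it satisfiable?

No, unsatisfiable

Try q3 = 0.
The clause (q6) is unit, so q6 = 1.
The clause (q7) is unit, so q7 = 1.
The clause (q1') is unit, so q1 = 0.
That conflicts with the unit clause (q1).
Undo q3 and try q3 = 1.
The clause (q1) is unit, so q1 = 1.
The clause (q7') is unit, so q7 = 0.
The clause (q4') is unit, so q4 = 0.
The clause (q2) is unit, so q2 = 1.
The clause (q5) is unit, so q5 = 1.
That conflicts with the unit clause (q5').
Either choice for q3 ends in contradiction.
No assignment satisfies every clause.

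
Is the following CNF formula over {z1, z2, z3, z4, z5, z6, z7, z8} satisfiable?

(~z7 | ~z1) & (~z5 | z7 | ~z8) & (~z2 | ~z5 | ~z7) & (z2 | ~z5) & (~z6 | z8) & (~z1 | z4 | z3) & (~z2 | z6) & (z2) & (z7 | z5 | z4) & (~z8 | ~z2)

The clause (z2) is unit, so z2 = 1.
The clause (z6) is unit, so z6 = 1.
The clause (z8) is unit, so z8 = 1.
That conflicts with the unit clause (~z8).
No assignment satisfies every clause.

Unsatisfiable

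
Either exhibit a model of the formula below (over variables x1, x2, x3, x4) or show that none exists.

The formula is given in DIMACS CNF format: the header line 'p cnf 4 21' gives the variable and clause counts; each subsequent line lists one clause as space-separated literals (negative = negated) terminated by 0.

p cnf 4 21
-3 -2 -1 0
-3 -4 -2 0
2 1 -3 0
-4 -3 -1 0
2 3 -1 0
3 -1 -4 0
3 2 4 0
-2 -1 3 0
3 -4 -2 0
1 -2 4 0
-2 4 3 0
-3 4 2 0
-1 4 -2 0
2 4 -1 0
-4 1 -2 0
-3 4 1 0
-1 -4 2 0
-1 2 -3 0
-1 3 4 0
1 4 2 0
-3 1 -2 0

x1=False, x2=False, x3=False, x4=True

Try x3 = False.
Try x2 = False.
From the singleton clause (¬x1), x1 = False.
From the singleton clause (x4), x4 = True.
Every clause now holds.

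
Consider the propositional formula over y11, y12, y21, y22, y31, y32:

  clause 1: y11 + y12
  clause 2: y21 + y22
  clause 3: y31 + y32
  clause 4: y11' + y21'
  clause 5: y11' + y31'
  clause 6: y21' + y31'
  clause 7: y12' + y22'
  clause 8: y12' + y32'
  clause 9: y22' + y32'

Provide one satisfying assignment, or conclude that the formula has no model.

UNSATISFIABLE

Suppose y11 = 1.
Unit clause (y21') forces y21 = 0.
Unit clause (y22) forces y22 = 1.
Unit clause (y31') forces y31 = 0.
Unit clause (y32) forces y32 = 1.
Now (y32') is unsatisfied and unit — conflict.
Backtrack on y11: now try y11 = 0.
Unit clause (y12) forces y12 = 1.
Unit clause (y22') forces y22 = 0.
Unit clause (y21) forces y21 = 1.
Unit clause (y31') forces y31 = 0.
Unit clause (y32) forces y32 = 1.
Now (y32') is unsatisfied and unit — conflict.
Either choice for y11 ends in contradiction.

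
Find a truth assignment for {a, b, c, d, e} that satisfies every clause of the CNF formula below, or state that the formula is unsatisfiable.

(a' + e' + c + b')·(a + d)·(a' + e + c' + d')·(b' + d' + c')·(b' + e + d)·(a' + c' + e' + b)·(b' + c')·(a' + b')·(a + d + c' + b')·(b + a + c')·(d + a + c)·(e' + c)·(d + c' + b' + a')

Suppose a = 1.
Unit clause (b') forces b = 0.
Suppose c = 0.
Unit clause (e') forces e = 0.
No clause remains; d is free.

a=1, b=0, c=0, d=1, e=0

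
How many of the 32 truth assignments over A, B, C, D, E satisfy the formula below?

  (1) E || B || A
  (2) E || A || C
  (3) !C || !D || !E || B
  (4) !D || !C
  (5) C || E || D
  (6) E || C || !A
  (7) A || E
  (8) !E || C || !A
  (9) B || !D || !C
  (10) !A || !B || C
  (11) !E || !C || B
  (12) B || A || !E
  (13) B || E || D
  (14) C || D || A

4

There are 2^5 = 32 truth assignments over (A, B, C, D, E).
Split on D. With D = true, the clauses containing D are satisfied and !D drops from the rest; 1 of the 2^4 = 16 assignments to the other variables satisfy what remains.
With D = false, by the same count on the reduced clause set, 3 assignments work.
(One model: A=F, B=T, C=F, D=T, E=T.)
Total: 1 + 3 = 4.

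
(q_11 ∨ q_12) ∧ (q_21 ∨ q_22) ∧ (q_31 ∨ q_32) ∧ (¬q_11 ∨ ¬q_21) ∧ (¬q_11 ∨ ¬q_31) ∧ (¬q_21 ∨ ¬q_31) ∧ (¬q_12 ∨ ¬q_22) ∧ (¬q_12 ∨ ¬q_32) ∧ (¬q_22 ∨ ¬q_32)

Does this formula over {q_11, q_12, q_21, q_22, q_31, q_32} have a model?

Unsatisfiable

Branch on q_11: set q_11 = True.
From the singleton clause (¬q_21), q_21 = False.
From the singleton clause (q_22), q_22 = True.
From the singleton clause (¬q_31), q_31 = False.
From the singleton clause (q_32), q_32 = True.
That conflicts with the unit clause (¬q_32).
Backtrack on q_11: now try q_11 = False.
From the singleton clause (q_12), q_12 = True.
From the singleton clause (¬q_22), q_22 = False.
From the singleton clause (q_21), q_21 = True.
From the singleton clause (¬q_31), q_31 = False.
From the singleton clause (q_32), q_32 = True.
That conflicts with the unit clause (¬q_32).
Both values of q_11 lead to a conflict.
No assignment satisfies every clause.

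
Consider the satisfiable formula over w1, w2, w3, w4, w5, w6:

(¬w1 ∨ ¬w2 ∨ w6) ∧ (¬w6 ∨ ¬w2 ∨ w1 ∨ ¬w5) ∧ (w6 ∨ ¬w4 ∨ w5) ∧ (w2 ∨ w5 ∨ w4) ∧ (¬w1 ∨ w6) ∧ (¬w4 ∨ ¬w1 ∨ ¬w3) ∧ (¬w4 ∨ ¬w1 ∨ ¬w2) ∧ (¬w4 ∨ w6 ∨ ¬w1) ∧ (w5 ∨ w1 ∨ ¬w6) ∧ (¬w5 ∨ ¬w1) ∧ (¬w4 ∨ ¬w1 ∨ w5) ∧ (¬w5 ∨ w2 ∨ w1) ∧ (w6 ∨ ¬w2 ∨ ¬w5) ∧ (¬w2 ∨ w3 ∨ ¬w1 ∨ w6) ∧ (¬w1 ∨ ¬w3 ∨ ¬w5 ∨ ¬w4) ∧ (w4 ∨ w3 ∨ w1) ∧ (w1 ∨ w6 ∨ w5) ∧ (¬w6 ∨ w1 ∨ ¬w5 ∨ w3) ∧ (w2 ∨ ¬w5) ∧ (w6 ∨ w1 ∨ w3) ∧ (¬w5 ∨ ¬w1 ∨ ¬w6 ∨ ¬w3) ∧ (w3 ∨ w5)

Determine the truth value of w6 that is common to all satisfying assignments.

True

Suppose w6 = False.
Unit clause (¬w1) forces w1 = False.
Unit clause (w5) forces w5 = True.
Unit clause (w2) forces w2 = True.
That conflicts with the unit clause (¬w2).
So every satisfying assignment has w6 = True.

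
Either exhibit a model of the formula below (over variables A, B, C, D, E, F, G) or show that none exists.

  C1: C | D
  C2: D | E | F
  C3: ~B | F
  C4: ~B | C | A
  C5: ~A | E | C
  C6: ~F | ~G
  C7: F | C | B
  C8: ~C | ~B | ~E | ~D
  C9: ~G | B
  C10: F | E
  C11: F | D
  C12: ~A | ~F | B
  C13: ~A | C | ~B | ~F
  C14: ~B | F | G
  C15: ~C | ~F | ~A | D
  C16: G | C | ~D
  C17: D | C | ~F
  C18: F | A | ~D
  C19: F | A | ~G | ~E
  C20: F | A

A=0, B=0, C=1, D=1, E=0, F=1, G=0

Try C = 1.
Try B = 0.
From the singleton clause (~G), G = 0.
Try F = 1.
From the singleton clause (~A), A = 0.
Every clause is now satisfied; D, E are unconstrained.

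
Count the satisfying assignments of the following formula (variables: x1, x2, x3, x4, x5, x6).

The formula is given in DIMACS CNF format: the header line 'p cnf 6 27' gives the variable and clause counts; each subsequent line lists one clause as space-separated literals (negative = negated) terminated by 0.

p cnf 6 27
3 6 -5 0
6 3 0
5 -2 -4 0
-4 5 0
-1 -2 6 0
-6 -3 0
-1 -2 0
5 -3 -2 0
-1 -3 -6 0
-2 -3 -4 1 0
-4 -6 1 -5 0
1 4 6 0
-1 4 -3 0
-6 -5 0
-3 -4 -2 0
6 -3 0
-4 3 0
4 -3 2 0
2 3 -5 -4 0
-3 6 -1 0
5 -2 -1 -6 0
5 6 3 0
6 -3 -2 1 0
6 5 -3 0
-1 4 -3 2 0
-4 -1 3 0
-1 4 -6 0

There are 2^6 = 64 truth assignments over (x1, x2, x3, x4, x5, x6).
Split on x3. With x3 = True, the clauses containing x3 are satisfied and ¬x3 drops from the rest; 0 of the 2^5 = 32 assignments to the other variables satisfy what remains.
With x3 = False, by the same count on the reduced clause set, 2 assignments work.
Total: 0 + 2 = 2.

2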